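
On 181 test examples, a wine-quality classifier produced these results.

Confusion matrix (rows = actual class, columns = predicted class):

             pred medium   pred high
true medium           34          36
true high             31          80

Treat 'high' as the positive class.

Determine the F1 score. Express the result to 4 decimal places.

Precision = TP/(TP+FP) = 80/116 = 0.6897
Recall = TP/(TP+FN) = 80/111 = 0.7207
F1 = 2·TP/(2·TP+FP+FN) = 160/227 = 0.7048

0.7048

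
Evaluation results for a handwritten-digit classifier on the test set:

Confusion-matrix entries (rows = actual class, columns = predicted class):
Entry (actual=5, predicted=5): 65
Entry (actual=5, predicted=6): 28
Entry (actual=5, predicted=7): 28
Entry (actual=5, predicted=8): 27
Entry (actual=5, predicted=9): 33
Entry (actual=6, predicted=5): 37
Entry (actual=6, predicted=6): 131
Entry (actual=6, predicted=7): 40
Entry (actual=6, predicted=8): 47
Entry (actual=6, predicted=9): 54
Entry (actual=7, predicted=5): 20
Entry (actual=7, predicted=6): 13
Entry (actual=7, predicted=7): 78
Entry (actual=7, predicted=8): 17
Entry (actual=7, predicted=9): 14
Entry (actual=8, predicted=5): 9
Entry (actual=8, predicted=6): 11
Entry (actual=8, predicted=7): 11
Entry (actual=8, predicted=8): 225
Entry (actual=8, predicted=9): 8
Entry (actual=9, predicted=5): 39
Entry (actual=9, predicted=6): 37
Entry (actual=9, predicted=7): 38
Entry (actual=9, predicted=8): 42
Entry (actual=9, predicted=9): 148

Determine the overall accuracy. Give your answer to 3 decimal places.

0.539

Accuracy = trace / total = (65+131+78+225+148=647) / 1200 = 647/1200 = 0.539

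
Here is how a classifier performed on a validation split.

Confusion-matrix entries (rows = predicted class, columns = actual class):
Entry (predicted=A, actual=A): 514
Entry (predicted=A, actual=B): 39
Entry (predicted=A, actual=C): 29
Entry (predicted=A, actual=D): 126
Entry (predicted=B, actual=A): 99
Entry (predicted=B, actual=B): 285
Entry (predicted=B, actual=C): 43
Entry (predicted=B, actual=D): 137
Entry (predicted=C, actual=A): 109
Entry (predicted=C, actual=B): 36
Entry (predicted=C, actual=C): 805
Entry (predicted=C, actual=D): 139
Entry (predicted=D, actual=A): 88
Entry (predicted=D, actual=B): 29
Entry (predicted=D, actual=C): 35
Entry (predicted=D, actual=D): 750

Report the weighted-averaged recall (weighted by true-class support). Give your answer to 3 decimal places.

0.721

Per-class recall (TP/(TP+FN)):
  A: TP=514, FN=99+109+88=296 → 514/810 = 0.6346
  B: TP=285, FN=39+36+29=104 → 285/389 = 0.7326
  C: TP=805, FN=29+43+35=107 → 805/912 = 0.8827
  D: TP=750, FN=126+137+139=402 → 750/1152 = 0.6510
Weighted-recall = Σ (supportᵢ/N)·recallᵢ with N=3263: (810/3263)·0.6346 + (389/3263)·0.7326 + (912/3263)·0.8827 + (1152/3263)·0.6510 = 0.721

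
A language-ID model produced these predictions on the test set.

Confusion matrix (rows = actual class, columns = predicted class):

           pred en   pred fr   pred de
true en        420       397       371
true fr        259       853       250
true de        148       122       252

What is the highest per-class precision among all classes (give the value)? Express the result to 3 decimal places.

0.622

Per-class precision (TP/(TP+FP)):
  en: TP=420, FP=259+148=407 → 420/827 = 0.5079
  fr: TP=853, FP=397+122=519 → 853/1372 = 0.6217
  de: TP=252, FP=371+250=621 → 252/873 = 0.2887
Highest is class 'fr' with precision = 0.622.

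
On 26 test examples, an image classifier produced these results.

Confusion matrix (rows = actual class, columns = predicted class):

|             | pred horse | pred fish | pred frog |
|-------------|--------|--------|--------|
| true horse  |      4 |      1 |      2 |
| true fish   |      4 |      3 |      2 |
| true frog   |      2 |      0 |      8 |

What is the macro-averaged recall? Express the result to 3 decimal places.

Per-class recall (TP/(TP+FN)):
  horse: TP=4, FN=1+2=3 → 4/7 = 0.5714
  fish: TP=3, FN=4+2=6 → 3/9 = 0.3333
  frog: TP=8, FN=2+0=2 → 8/10 = 0.8000
Macro-recall = mean = (0.5714 + 0.3333 + 0.8000) / 3 = 0.568

0.568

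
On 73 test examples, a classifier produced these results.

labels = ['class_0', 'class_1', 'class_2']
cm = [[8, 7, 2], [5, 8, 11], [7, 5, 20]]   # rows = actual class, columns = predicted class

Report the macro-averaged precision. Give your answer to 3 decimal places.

0.469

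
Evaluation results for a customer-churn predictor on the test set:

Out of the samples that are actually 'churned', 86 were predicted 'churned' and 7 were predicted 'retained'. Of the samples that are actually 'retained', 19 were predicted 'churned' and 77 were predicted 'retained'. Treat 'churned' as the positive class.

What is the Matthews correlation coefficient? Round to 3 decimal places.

0.731

MCC = (TP·TN − FP·FN) / √((TP+FP)(TP+FN)(TN+FP)(TN+FN))
Numerator = 86·77 − 19·7 = 6489
Denominator = √(105·93·96·84) = √78744960 = 8873.8357
MCC = 6489 / 8873.8357 = 0.731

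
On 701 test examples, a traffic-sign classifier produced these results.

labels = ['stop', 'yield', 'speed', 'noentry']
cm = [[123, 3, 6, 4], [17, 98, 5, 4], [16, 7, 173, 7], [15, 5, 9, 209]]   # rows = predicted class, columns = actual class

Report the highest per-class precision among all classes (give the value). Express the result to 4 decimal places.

0.9044

Per-class precision (TP/(TP+FP)):
  stop: TP=123, FP=3+6+4=13 → 123/136 = 0.90441
  yield: TP=98, FP=17+5+4=26 → 98/124 = 0.79032
  speed: TP=173, FP=16+7+7=30 → 173/203 = 0.85222
  noentry: TP=209, FP=15+5+9=29 → 209/238 = 0.87815
Highest is class 'stop' with precision = 0.9044.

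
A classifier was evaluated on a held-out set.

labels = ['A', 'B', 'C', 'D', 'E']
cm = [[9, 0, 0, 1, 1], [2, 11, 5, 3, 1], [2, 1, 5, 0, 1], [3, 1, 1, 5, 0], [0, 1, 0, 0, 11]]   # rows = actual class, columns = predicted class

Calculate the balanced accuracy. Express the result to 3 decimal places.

Balanced accuracy = mean of per-class recall.
  A: recall = 9/11 = 0.8182
  B: recall = 11/22 = 0.5000
  C: recall = 5/9 = 0.5556
  D: recall = 5/10 = 0.5000
  E: recall = 11/12 = 0.9167
Mean = (0.8182 + 0.5000 + 0.5556 + 0.5000 + 0.9167) / 5 = 0.658

0.658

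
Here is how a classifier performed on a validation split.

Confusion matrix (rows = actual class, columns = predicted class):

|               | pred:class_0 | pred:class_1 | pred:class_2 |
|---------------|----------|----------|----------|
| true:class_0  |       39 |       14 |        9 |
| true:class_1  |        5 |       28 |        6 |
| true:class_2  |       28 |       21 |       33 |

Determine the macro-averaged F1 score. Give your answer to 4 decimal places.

Per-class F1 score (2·TP/(2·TP+FP+FN)):
  class_0: TP=39, FP=5+28=33, FN=14+9=23 → 78/134 = 0.58209
  class_1: TP=28, FP=14+21=35, FN=5+6=11 → 56/102 = 0.54902
  class_2: TP=33, FP=9+6=15, FN=28+21=49 → 66/130 = 0.50769
Macro-F1 score = mean = (0.58209 + 0.54902 + 0.50769) / 3 = 0.5463

0.5463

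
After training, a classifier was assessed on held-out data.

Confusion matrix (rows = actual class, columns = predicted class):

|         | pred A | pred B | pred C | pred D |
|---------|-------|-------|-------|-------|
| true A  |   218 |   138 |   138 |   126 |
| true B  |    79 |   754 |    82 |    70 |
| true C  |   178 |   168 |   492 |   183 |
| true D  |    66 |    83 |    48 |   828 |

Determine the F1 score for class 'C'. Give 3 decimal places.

0.552

One-vs-rest for 'C': TP = diagonal; FP = other classes predicted 'C'; FN = 'C' predicted as other.
F1 score = 2·TP/(2·TP+FP+FN).
C: TP=492, FP=138+82+48=268, FN=178+168+183=529 → 984/1781 = 0.5525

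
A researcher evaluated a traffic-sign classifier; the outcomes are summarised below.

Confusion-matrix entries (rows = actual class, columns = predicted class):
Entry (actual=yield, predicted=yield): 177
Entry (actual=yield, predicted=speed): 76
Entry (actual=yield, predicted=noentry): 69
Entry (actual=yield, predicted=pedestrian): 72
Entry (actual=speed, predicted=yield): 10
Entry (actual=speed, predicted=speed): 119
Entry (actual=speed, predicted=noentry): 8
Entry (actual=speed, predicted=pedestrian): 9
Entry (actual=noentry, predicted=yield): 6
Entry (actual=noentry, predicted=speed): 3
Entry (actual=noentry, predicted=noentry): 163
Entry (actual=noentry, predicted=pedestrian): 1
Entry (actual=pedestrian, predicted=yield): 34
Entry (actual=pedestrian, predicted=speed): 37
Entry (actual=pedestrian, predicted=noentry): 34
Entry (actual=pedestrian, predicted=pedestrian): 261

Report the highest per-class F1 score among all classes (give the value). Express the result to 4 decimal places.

Per-class F1 score (2·TP/(2·TP+FP+FN)):
  yield: TP=177, FP=10+6+34=50, FN=76+69+72=217 → 354/621 = 0.57005
  speed: TP=119, FP=76+3+37=116, FN=10+8+9=27 → 238/381 = 0.62467
  noentry: TP=163, FP=69+8+34=111, FN=6+3+1=10 → 326/447 = 0.72931
  pedestrian: TP=261, FP=72+9+1=82, FN=34+37+34=105 → 522/709 = 0.73625
Highest is class 'pedestrian' with F1 score = 0.7362.

0.7362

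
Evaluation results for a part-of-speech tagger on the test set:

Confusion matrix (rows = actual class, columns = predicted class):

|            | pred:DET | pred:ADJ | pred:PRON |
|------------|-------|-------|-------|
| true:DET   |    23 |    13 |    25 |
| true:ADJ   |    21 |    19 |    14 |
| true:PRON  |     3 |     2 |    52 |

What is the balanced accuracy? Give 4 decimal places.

0.5471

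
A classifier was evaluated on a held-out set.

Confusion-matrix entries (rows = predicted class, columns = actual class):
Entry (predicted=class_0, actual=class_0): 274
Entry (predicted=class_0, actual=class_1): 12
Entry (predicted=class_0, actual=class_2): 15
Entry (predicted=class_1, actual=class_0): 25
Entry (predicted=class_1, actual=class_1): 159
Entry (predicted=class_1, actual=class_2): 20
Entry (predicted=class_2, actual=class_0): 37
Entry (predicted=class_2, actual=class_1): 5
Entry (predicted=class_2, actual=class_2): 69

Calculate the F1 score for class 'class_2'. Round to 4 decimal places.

0.6419

Treat 'class_2' as positive and all other classes as negative.
F1 score = 2·TP/(2·TP+FP+FN).
class_2: TP=69, FP=37+5=42, FN=15+20=35 → 138/215 = 0.64186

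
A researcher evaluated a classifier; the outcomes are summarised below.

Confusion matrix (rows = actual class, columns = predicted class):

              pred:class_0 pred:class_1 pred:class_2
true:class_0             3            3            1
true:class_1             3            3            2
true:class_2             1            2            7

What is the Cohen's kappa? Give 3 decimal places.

Observed agreement pₒ = trace/N = 13/25 = 0.5200
Expected agreement pₑ = Σ (rowᵢ·colᵢ)/N² = (7·7 + 8·8 + 10·10)/25² = 0.3408
κ = (pₒ − pₑ)/(1 − pₑ) = (0.5200 − 0.3408)/(1 − 0.3408) = 0.272

0.272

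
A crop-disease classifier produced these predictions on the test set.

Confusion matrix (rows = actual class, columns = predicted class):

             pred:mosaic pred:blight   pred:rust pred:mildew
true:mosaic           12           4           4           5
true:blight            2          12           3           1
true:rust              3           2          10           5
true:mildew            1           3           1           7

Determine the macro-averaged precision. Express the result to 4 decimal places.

Per-class precision (TP/(TP+FP)):
  mosaic: TP=12, FP=2+3+1=6 → 12/18 = 0.66667
  blight: TP=12, FP=4+2+3=9 → 12/21 = 0.57143
  rust: TP=10, FP=4+3+1=8 → 10/18 = 0.55556
  mildew: TP=7, FP=5+1+5=11 → 7/18 = 0.38889
Macro-precision = mean = (0.66667 + 0.57143 + 0.55556 + 0.38889) / 4 = 0.5456

0.5456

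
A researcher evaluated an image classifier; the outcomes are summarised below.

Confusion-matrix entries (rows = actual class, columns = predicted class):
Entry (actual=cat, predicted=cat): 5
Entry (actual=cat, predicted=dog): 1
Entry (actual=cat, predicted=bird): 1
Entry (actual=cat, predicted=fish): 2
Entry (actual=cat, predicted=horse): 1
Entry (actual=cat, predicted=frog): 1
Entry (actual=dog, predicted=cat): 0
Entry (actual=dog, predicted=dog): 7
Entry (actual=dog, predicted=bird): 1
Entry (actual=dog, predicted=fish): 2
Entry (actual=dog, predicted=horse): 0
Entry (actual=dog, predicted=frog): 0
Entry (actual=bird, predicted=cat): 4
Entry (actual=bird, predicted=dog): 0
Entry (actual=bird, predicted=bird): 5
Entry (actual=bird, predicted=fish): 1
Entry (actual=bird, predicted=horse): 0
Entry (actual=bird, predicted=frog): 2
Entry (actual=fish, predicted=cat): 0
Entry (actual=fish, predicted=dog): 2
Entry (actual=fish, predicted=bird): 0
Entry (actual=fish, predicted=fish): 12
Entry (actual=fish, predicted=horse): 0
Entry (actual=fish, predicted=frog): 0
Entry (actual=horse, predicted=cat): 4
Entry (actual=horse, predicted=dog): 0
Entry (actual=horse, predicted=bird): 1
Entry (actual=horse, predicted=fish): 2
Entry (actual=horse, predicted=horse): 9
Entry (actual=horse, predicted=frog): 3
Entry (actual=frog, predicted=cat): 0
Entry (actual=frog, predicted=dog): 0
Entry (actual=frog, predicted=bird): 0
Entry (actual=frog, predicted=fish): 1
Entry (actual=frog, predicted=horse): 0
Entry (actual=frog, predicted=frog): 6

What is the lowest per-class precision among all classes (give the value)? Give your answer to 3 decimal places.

0.385

Per-class precision (TP/(TP+FP)):
  cat: TP=5, FP=0+4+0+4+0=8 → 5/13 = 0.3846
  dog: TP=7, FP=1+0+2+0+0=3 → 7/10 = 0.7000
  bird: TP=5, FP=1+1+0+1+0=3 → 5/8 = 0.6250
  fish: TP=12, FP=2+2+1+2+1=8 → 12/20 = 0.6000
  horse: TP=9, FP=1+0+0+0+0=1 → 9/10 = 0.9000
  frog: TP=6, FP=1+0+2+0+3=6 → 6/12 = 0.5000
Lowest is class 'cat' with precision = 0.385.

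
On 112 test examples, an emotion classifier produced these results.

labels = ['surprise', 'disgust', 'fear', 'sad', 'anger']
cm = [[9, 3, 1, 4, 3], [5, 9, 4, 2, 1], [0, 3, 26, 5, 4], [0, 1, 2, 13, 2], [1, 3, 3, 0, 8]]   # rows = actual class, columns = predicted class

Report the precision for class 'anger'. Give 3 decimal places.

0.444

Take TP from the diagonal, FP from the rest of the 'anger' prediction marginal, FN from the rest of the 'anger' actual marginal.
precision = TP/(TP+FP).
anger: TP=8, FP=3+1+4+2=10 → 8/18 = 0.4444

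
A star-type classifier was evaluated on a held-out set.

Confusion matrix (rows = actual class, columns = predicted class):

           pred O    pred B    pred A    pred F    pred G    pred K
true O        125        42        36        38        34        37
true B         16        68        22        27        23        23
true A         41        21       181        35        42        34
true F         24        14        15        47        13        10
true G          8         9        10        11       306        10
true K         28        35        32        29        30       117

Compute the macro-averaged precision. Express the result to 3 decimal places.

0.488

Per-class precision (TP/(TP+FP)):
  O: TP=125, FP=16+41+24+8+28=117 → 125/242 = 0.5165
  B: TP=68, FP=42+21+14+9+35=121 → 68/189 = 0.3598
  A: TP=181, FP=36+22+15+10+32=115 → 181/296 = 0.6115
  F: TP=47, FP=38+27+35+11+29=140 → 47/187 = 0.2513
  G: TP=306, FP=34+23+42+13+30=142 → 306/448 = 0.6830
  K: TP=117, FP=37+23+34+10+10=114 → 117/231 = 0.5065
Macro-precision = mean = (0.5165 + 0.3598 + 0.6115 + 0.2513 + 0.6830 + 0.5065) / 6 = 0.488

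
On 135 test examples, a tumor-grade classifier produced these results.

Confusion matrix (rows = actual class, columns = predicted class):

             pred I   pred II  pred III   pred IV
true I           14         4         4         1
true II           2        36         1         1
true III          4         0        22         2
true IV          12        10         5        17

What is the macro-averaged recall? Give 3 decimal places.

0.670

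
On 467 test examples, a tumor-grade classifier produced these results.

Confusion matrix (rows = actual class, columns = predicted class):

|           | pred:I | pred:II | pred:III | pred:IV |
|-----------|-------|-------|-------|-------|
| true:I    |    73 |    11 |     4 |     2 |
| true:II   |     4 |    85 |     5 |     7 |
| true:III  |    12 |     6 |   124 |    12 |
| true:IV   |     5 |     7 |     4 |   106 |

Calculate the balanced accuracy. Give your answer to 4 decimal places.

0.8317

Balanced accuracy = mean of per-class recall.
  I: recall = 73/90 = 0.81111
  II: recall = 85/101 = 0.84158
  III: recall = 124/154 = 0.80519
  IV: recall = 106/122 = 0.86885
Mean = (0.81111 + 0.84158 + 0.80519 + 0.86885) / 4 = 0.8317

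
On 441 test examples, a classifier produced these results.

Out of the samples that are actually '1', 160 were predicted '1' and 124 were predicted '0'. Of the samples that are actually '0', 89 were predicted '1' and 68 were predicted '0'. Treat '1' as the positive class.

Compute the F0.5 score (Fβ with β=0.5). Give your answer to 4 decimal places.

0.6250

Fβ = (1+β²)·TP / ((1+β²)·TP + β²·FN + FP), with β²=1/4
= 1.25·160 / (1.25·160 + 0.25·124 + 89) = 0.6250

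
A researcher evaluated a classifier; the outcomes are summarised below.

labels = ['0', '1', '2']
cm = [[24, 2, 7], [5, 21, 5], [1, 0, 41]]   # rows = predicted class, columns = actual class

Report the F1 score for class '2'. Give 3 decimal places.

Take TP from the diagonal, FP from the rest of the '2' prediction marginal, FN from the rest of the '2' actual marginal.
F1 score = 2·TP/(2·TP+FP+FN).
2: TP=41, FP=1+0=1, FN=7+5=12 → 82/95 = 0.8632

0.863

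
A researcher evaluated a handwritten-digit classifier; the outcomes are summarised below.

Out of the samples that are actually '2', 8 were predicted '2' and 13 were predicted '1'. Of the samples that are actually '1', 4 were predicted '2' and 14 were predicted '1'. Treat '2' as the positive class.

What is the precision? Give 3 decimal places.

Precision = TP/(TP+FP) = 8/(8+4) = 8/12 = 0.667

0.667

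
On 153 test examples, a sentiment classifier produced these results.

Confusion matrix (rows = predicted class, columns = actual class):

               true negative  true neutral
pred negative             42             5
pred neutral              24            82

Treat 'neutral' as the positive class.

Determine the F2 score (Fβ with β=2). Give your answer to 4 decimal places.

Fβ = (1+β²)·TP / ((1+β²)·TP + β²·FN + FP), with β²=4
= 5·82 / (5·82 + 4·5 + 24) = 0.9031

0.9031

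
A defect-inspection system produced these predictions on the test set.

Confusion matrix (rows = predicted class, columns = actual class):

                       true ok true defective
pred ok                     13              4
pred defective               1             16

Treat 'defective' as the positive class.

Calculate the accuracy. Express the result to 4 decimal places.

0.8529

Accuracy = (TP+TN)/N = (16+13)/34 = 0.8529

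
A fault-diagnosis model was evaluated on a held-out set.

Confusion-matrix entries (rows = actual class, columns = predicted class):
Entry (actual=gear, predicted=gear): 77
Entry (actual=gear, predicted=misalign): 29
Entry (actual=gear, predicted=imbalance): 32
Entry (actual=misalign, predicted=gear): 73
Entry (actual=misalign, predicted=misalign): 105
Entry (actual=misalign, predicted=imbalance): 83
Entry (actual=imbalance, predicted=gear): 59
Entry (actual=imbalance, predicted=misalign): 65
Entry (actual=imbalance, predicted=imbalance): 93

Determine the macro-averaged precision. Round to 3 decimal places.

0.448

Per-class precision (TP/(TP+FP)):
  gear: TP=77, FP=73+59=132 → 77/209 = 0.3684
  misalign: TP=105, FP=29+65=94 → 105/199 = 0.5276
  imbalance: TP=93, FP=32+83=115 → 93/208 = 0.4471
Macro-precision = mean = (0.3684 + 0.5276 + 0.4471) / 3 = 0.448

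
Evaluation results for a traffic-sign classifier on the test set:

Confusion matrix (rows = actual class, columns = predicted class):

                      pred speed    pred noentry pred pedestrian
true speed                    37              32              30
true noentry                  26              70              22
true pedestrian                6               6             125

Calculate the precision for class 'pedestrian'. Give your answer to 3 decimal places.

precision = TP/(TP+FP).
pedestrian: TP=125, FP=30+22=52 → 125/177 = 0.7062

0.706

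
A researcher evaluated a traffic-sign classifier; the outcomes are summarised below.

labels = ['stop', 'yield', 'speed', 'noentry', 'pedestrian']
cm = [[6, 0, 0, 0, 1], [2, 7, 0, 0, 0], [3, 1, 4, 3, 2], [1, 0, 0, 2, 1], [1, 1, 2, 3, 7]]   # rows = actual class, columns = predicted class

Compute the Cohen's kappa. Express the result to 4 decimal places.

0.4433

Observed agreement pₒ = trace/N = 26/47 = 0.55319
Expected agreement pₑ = Σ (rowᵢ·colᵢ)/N² = (7·13 + 9·9 + 13·6 + 4·8 + 14·11)/47² = 0.19737
κ = (pₒ − pₑ)/(1 − pₑ) = (0.55319 − 0.19737)/(1 − 0.19737) = 0.4433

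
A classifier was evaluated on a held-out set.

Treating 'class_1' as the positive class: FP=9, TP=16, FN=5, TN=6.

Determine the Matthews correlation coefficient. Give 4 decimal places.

0.1733

MCC = (TP·TN − FP·FN) / √((TP+FP)(TP+FN)(TN+FP)(TN+FN))
Numerator = 16·6 − 9·5 = 51
Denominator = √(25·21·15·11) = √86625 = 294.3213
MCC = 51 / 294.3213 = 0.1733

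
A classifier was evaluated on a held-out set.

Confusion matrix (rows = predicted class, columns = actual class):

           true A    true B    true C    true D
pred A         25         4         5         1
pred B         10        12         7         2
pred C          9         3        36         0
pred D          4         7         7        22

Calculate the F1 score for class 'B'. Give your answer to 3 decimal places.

0.421

Take TP from the diagonal, FP from the rest of the 'B' prediction marginal, FN from the rest of the 'B' actual marginal.
F1 score = 2·TP/(2·TP+FP+FN).
B: TP=12, FP=10+7+2=19, FN=4+3+7=14 → 24/57 = 0.4211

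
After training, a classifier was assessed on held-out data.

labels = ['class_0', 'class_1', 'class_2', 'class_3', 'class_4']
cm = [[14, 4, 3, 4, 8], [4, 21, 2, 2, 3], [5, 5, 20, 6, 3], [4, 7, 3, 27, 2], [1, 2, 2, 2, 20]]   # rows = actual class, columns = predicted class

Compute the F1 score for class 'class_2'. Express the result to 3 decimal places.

0.580

Treat 'class_2' as positive and all other classes as negative.
F1 score = 2·TP/(2·TP+FP+FN).
class_2: TP=20, FP=3+2+3+2=10, FN=5+5+6+3=19 → 40/69 = 0.5797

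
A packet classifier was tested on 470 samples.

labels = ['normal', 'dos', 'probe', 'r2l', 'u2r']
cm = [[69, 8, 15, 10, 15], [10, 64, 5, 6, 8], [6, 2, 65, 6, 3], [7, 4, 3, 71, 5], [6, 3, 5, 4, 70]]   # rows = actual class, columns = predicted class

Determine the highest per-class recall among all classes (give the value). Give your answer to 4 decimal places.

Per-class recall (TP/(TP+FN)):
  normal: TP=69, FN=8+15+10+15=48 → 69/117 = 0.58974
  dos: TP=64, FN=10+5+6+8=29 → 64/93 = 0.68817
  probe: TP=65, FN=6+2+6+3=17 → 65/82 = 0.79268
  r2l: TP=71, FN=7+4+3+5=19 → 71/90 = 0.78889
  u2r: TP=70, FN=6+3+5+4=18 → 70/88 = 0.79545
Highest is class 'u2r' with recall = 0.7955.

0.7955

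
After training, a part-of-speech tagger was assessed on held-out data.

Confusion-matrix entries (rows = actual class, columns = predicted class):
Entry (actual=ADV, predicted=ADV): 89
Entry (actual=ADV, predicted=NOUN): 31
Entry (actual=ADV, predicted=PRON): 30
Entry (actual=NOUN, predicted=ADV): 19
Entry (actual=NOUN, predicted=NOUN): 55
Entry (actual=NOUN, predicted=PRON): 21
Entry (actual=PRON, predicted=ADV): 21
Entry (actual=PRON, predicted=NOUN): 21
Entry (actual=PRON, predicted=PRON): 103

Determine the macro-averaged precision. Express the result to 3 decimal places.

0.624

Per-class precision (TP/(TP+FP)):
  ADV: TP=89, FP=19+21=40 → 89/129 = 0.6899
  NOUN: TP=55, FP=31+21=52 → 55/107 = 0.5140
  PRON: TP=103, FP=30+21=51 → 103/154 = 0.6688
Macro-precision = mean = (0.6899 + 0.5140 + 0.6688) / 3 = 0.624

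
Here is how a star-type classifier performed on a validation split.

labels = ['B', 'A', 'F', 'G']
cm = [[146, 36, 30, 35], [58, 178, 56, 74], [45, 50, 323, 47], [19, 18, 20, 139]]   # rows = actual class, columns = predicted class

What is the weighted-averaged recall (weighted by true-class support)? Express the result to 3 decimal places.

Per-class recall (TP/(TP+FN)):
  B: TP=146, FN=36+30+35=101 → 146/247 = 0.5911
  A: TP=178, FN=58+56+74=188 → 178/366 = 0.4863
  F: TP=323, FN=45+50+47=142 → 323/465 = 0.6946
  G: TP=139, FN=19+18+20=57 → 139/196 = 0.7092
Weighted-recall = Σ (supportᵢ/N)·recallᵢ with N=1274: (247/1274)·0.5911 + (366/1274)·0.4863 + (465/1274)·0.6946 + (196/1274)·0.7092 = 0.617

0.617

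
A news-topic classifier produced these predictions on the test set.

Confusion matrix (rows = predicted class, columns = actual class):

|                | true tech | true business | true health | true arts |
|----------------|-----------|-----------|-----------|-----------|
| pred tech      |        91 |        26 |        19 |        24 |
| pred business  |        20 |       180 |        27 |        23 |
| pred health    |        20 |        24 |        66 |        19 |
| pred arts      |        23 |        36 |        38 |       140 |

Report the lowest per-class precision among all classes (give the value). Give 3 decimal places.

0.512

Per-class precision (TP/(TP+FP)):
  tech: TP=91, FP=26+19+24=69 → 91/160 = 0.5688
  business: TP=180, FP=20+27+23=70 → 180/250 = 0.7200
  health: TP=66, FP=20+24+19=63 → 66/129 = 0.5116
  arts: TP=140, FP=23+36+38=97 → 140/237 = 0.5907
Lowest is class 'health' with precision = 0.512.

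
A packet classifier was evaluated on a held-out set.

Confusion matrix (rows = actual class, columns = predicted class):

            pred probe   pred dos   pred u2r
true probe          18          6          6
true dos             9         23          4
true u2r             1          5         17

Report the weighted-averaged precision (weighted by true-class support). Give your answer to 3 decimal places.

0.653

Per-class precision (TP/(TP+FP)):
  probe: TP=18, FP=9+1=10 → 18/28 = 0.6429
  dos: TP=23, FP=6+5=11 → 23/34 = 0.6765
  u2r: TP=17, FP=6+4=10 → 17/27 = 0.6296
Weighted-precision = Σ (supportᵢ/N)·precisionᵢ with N=89: (30/89)·0.6429 + (36/89)·0.6765 + (23/89)·0.6296 = 0.653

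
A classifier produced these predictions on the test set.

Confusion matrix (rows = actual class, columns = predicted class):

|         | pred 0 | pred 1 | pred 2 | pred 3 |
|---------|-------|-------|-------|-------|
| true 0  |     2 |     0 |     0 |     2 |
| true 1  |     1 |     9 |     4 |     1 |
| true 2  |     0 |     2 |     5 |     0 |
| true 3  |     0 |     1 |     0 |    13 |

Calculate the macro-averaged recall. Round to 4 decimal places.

0.6857

Per-class recall (TP/(TP+FN)):
  0: TP=2, FN=0+0+2=2 → 2/4 = 0.50000
  1: TP=9, FN=1+4+1=6 → 9/15 = 0.60000
  2: TP=5, FN=0+2+0=2 → 5/7 = 0.71429
  3: TP=13, FN=0+1+0=1 → 13/14 = 0.92857
Macro-recall = mean = (0.50000 + 0.60000 + 0.71429 + 0.92857) / 4 = 0.6857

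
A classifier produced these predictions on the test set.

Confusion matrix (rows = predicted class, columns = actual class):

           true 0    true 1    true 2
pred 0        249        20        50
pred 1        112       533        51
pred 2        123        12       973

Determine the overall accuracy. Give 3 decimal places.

Accuracy = trace / total = (249+533+973=1755) / 2123 = 1755/2123 = 0.827

0.827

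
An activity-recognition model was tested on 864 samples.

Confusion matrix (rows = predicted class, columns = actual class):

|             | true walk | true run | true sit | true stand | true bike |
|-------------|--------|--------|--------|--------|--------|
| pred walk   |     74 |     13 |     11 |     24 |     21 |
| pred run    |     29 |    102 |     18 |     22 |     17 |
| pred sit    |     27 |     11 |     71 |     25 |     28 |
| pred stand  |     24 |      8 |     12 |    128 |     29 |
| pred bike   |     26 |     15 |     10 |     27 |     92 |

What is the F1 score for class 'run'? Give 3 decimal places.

Take TP from the diagonal, FP from the rest of the 'run' prediction marginal, FN from the rest of the 'run' actual marginal.
F1 score = 2·TP/(2·TP+FP+FN).
run: TP=102, FP=29+18+22+17=86, FN=13+11+8+15=47 → 204/337 = 0.6053

0.605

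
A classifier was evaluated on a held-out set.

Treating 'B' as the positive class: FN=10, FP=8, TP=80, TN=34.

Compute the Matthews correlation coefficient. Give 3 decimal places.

MCC = (TP·TN − FP·FN) / √((TP+FP)(TP+FN)(TN+FP)(TN+FN))
Numerator = 80·34 − 8·10 = 2640
Denominator = √(88·90·42·44) = √14636160 = 3825.7235
MCC = 2640 / 3825.7235 = 0.690

0.690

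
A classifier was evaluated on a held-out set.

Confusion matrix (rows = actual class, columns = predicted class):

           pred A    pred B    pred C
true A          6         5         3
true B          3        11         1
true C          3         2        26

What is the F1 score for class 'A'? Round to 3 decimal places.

Treat 'A' as positive and all other classes as negative.
F1 score = 2·TP/(2·TP+FP+FN).
A: TP=6, FP=3+3=6, FN=5+3=8 → 12/26 = 0.4615

0.462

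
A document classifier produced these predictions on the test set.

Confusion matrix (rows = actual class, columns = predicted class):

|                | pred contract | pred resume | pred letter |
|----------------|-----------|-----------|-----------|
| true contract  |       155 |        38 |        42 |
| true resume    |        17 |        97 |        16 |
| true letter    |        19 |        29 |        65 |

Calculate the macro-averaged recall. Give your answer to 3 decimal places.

0.660

Per-class recall (TP/(TP+FN)):
  contract: TP=155, FN=38+42=80 → 155/235 = 0.6596
  resume: TP=97, FN=17+16=33 → 97/130 = 0.7462
  letter: TP=65, FN=19+29=48 → 65/113 = 0.5752
Macro-recall = mean = (0.6596 + 0.7462 + 0.5752) / 3 = 0.660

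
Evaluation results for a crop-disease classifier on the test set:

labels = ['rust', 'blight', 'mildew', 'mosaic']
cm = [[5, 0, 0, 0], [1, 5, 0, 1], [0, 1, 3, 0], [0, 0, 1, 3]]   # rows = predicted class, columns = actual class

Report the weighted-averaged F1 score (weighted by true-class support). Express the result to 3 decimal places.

Per-class F1 score (2·TP/(2·TP+FP+FN)):
  rust: TP=5, FP=0+0+0=0, FN=1+0+0=1 → 10/11 = 0.9091
  blight: TP=5, FP=1+0+1=2, FN=0+1+0=1 → 10/13 = 0.7692
  mildew: TP=3, FP=0+1+0=1, FN=0+0+1=1 → 6/8 = 0.7500
  mosaic: TP=3, FP=0+0+1=1, FN=0+1+0=1 → 6/8 = 0.7500
Weighted-F1 score = Σ (supportᵢ/N)·F1 scoreᵢ with N=20: (6/20)·0.9091 + (6/20)·0.7692 + (4/20)·0.7500 + (4/20)·0.7500 = 0.803

0.803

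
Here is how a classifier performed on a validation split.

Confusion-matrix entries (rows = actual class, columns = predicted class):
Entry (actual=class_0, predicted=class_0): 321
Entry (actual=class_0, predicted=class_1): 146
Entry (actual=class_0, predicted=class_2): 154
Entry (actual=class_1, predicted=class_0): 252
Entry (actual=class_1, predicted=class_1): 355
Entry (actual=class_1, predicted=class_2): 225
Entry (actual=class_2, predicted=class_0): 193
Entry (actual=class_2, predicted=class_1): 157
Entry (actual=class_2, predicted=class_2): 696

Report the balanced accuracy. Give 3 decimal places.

0.536

Balanced accuracy = mean of per-class recall.
  class_0: recall = 321/621 = 0.5169
  class_1: recall = 355/832 = 0.4267
  class_2: recall = 696/1046 = 0.6654
Mean = (0.5169 + 0.4267 + 0.6654) / 3 = 0.536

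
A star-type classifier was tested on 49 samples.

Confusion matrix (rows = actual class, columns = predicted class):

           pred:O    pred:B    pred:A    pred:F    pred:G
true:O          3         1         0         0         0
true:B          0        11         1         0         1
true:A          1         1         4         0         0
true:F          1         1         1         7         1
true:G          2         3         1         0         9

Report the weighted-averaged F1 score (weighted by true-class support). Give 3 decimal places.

Per-class F1 score (2·TP/(2·TP+FP+FN)):
  O: TP=3, FP=0+1+1+2=4, FN=1+0+0+0=1 → 6/11 = 0.5455
  B: TP=11, FP=1+1+1+3=6, FN=0+1+0+1=2 → 22/30 = 0.7333
  A: TP=4, FP=0+1+1+1=3, FN=1+1+0+0=2 → 8/13 = 0.6154
  F: TP=7, FP=0+0+0+0=0, FN=1+1+1+1=4 → 14/18 = 0.7778
  G: TP=9, FP=0+1+0+1=2, FN=2+3+1+0=6 → 18/26 = 0.6923
Weighted-F1 score = Σ (supportᵢ/N)·F1 scoreᵢ with N=49: (4/49)·0.5455 + (13/49)·0.7333 + (6/49)·0.6154 + (11/49)·0.7778 + (15/49)·0.6923 = 0.701

0.701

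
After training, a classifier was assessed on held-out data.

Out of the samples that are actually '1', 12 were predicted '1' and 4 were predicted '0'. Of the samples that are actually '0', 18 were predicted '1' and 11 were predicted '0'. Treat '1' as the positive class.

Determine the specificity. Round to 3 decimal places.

Specificity = TN/(TN+FP) = 11/(11+18) = 0.379

0.379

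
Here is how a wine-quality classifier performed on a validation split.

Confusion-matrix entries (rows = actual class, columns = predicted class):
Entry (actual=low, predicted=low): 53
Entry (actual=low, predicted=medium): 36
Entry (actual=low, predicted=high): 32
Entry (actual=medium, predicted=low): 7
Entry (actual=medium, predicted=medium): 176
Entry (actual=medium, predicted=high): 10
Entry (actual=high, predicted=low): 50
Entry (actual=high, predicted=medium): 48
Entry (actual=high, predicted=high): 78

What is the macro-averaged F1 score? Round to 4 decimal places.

Per-class F1 score (2·TP/(2·TP+FP+FN)):
  low: TP=53, FP=7+50=57, FN=36+32=68 → 106/231 = 0.45887
  medium: TP=176, FP=36+48=84, FN=7+10=17 → 352/453 = 0.77704
  high: TP=78, FP=32+10=42, FN=50+48=98 → 156/296 = 0.52703
Macro-F1 score = mean = (0.45887 + 0.77704 + 0.52703) / 3 = 0.5876

0.5876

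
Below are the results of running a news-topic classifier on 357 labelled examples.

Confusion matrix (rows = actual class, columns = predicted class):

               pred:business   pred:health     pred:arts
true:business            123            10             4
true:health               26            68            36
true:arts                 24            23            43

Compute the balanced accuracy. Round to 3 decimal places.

Balanced accuracy = mean of per-class recall.
  business: recall = 123/137 = 0.8978
  health: recall = 68/130 = 0.5231
  arts: recall = 43/90 = 0.4778
Mean = (0.8978 + 0.5231 + 0.4778) / 3 = 0.633

0.633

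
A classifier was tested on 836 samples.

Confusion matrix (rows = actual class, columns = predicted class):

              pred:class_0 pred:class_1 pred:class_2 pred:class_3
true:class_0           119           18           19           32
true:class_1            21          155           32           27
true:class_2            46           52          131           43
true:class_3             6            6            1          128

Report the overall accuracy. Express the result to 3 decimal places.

0.638

Accuracy = trace / total = (119+155+131+128=533) / 836 = 533/836 = 0.638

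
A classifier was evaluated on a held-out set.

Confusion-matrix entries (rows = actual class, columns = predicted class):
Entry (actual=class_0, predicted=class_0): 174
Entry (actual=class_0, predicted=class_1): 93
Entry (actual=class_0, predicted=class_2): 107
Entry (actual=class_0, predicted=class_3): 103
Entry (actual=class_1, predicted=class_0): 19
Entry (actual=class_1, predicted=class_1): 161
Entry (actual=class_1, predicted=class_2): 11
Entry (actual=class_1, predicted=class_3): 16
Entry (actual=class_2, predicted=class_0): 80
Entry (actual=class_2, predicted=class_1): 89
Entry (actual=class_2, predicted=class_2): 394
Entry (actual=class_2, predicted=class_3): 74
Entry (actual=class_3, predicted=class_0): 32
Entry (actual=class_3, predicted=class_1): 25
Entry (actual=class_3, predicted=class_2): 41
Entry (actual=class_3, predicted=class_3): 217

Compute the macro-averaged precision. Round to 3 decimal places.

0.562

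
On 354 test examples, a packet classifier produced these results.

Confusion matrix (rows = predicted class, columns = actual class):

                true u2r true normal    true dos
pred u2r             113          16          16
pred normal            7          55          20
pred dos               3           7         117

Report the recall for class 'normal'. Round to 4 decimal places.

0.7051

One-vs-rest for 'normal': TP = diagonal; FP = other classes predicted 'normal'; FN = 'normal' predicted as other.
recall = TP/(TP+FN).
normal: TP=55, FN=16+7=23 → 55/78 = 0.70513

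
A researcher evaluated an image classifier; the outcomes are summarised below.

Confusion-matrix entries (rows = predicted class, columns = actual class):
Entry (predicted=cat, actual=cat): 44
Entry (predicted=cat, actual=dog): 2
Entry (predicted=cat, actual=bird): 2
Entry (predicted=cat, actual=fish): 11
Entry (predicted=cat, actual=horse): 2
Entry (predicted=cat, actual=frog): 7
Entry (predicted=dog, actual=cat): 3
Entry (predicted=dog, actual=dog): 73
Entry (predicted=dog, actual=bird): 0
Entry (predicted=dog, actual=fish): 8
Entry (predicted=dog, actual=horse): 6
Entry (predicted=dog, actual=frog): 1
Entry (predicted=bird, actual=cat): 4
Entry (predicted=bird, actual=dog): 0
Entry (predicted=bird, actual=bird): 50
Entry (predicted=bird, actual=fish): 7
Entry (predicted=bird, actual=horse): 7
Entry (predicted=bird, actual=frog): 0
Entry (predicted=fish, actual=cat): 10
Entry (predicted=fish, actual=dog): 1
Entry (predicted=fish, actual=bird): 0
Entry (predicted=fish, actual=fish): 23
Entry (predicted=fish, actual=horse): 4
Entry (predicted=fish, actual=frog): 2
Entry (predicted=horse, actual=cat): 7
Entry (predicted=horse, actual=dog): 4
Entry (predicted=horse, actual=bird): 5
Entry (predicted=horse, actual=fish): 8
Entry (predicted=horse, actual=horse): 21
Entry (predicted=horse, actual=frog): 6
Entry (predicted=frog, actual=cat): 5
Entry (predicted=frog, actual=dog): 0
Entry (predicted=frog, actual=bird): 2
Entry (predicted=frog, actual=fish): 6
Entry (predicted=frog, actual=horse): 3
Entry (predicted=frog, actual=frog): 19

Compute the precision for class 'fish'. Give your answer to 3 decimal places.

0.575

One-vs-rest for 'fish': TP = diagonal; FP = other classes predicted 'fish'; FN = 'fish' predicted as other.
precision = TP/(TP+FP).
fish: TP=23, FP=10+1+0+4+2=17 → 23/40 = 0.5750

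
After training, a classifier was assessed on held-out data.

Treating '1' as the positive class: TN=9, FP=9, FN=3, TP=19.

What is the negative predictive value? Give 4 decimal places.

NPV = TN/(TN+FN) = 9/(9+3) = 0.7500

0.7500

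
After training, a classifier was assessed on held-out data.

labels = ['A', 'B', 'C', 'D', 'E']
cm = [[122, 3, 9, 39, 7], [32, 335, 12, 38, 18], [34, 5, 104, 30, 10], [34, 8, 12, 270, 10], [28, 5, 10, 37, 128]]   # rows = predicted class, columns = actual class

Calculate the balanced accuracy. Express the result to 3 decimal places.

Balanced accuracy = mean of per-class recall.
  A: recall = 122/250 = 0.4880
  B: recall = 335/356 = 0.9410
  C: recall = 104/147 = 0.7075
  D: recall = 270/414 = 0.6522
  E: recall = 128/173 = 0.7399
Mean = (0.4880 + 0.9410 + 0.7075 + 0.6522 + 0.7399) / 5 = 0.706

0.706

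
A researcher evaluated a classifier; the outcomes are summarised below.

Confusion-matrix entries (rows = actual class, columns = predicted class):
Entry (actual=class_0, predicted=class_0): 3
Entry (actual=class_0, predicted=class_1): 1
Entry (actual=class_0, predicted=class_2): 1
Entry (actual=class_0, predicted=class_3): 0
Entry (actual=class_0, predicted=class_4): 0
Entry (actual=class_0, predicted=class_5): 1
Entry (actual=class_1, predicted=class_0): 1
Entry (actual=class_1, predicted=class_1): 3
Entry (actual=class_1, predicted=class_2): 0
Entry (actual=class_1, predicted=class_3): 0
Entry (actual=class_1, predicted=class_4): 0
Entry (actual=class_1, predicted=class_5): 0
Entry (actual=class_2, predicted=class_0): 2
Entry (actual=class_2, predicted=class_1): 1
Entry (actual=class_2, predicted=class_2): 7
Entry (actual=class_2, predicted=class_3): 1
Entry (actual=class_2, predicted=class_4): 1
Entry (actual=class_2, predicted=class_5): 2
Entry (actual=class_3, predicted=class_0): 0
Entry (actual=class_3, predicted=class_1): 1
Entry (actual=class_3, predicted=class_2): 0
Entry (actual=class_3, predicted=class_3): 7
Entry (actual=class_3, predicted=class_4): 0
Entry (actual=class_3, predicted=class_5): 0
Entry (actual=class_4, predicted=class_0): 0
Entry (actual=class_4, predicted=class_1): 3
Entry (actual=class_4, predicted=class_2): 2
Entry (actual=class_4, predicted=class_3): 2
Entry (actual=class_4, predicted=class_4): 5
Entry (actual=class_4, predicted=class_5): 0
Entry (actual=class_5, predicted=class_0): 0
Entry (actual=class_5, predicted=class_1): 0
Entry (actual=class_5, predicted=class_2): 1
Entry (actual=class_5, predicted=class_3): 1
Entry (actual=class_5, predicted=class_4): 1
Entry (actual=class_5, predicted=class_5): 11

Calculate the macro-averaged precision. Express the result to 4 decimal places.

0.6010

Per-class precision (TP/(TP+FP)):
  class_0: TP=3, FP=1+2+0+0+0=3 → 3/6 = 0.50000
  class_1: TP=3, FP=1+1+1+3+0=6 → 3/9 = 0.33333
  class_2: TP=7, FP=1+0+0+2+1=4 → 7/11 = 0.63636
  class_3: TP=7, FP=0+0+1+2+1=4 → 7/11 = 0.63636
  class_4: TP=5, FP=0+0+1+0+1=2 → 5/7 = 0.71429
  class_5: TP=11, FP=1+0+2+0+0=3 → 11/14 = 0.78571
Macro-precision = mean = (0.50000 + 0.33333 + 0.63636 + 0.63636 + 0.71429 + 0.78571) / 6 = 0.6010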